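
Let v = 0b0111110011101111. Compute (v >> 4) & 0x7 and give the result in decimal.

6

v = 0111110011101111
Shift right by 4: 011111001110
Mask low 3 bits: 110 = 6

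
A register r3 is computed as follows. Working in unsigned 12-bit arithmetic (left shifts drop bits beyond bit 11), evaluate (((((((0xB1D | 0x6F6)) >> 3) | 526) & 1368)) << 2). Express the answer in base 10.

1376

0xB1D = 101100011101
0x6F6 = 011011110110
→ | → 111111111111 = 4095
→ >> 3 → 000111111111 = 511
526 = 001000001110
→ | → 001111111111 = 1023
1368 = 010101011000
→ & → 000101011000 = 344
→ << 2 (mod 2^12) → 010101100000 = 1376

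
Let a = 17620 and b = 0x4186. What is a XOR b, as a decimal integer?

17620 = 100010011010100
0x4186 = 100000110000110
XOR → 000010101010010 = 1362

1362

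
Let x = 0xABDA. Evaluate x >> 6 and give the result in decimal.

687

0xABDA = 1010101111011010
shift right by 6 → 0000001010101111 = 687
(equivalently, floor(43994 / 64))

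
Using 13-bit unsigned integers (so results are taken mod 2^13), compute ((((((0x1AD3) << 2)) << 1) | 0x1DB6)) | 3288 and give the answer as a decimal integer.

8190

0x1AD3 = 1101011010011
→ << 2 (mod 2^13) → 0101101001100 = 2892
→ << 1 (mod 2^13) → 1011010011000 = 5784
0x1DB6 = 1110110110110
→ | → 1111110111110 = 8126
3288 = 0110011011000
→ | → 1111111111110 = 8190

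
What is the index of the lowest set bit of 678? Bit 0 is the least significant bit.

1

678 = 1010100110
Trailing zeros: 1, so the lowest set bit is bit 1 (value 2).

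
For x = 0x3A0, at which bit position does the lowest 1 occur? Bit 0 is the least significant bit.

5

0x3A0 = 1110100000
Trailing zeros: 5, so the lowest set bit is bit 5 (value 32).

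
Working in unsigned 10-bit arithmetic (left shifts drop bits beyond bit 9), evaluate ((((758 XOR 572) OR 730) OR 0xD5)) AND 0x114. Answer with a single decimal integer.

758 = 1011110110
572 = 1000111100
→ XOR → 0011001010 = 202
730 = 1011011010
→ OR → 1011011010 = 730
0xD5 = 0011010101
→ OR → 1011011111 = 735
0x114 = 0100010100
→ AND → 0000010100 = 20

20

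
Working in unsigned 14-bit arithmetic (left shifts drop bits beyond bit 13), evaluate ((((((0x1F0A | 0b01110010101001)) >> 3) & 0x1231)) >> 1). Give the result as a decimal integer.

280

0x1F0A = 01111100001010
0b01110010101001 = 01110010101001
→ | → 01111110101011 = 8107
→ >> 3 → 00001111110101 = 1013
0x1231 = 01001000110001
→ & → 00001000110001 = 561
→ >> 1 → 00000100011000 = 280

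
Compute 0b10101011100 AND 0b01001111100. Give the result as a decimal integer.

92

a = 10101011100
b = 01001111100
AND → 00001011100 = 92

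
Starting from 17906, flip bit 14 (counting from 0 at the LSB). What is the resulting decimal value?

x = 100010111110010
bit 14 is currently 1; toggle it via x ^ (1 << 14) = x ^ 16384
→ 000010111110010 = 1522

1522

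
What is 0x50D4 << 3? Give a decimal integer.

0x50D4 = 000101000011010100
shift left by 3 → 101000011010100000 = 165536
(equivalently, 20692 × 2^3 = 20692 × 8)

165536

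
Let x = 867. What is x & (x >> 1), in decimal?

x = 1101100011 = 867
x>>1 = 0110110001
AND  = 0100100001 = 289
(x & (x >> 1) has a 1 wherever x has two consecutive 1 bits.)

289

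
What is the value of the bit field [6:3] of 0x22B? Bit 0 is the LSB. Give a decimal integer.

v = 1000101011
Shift right by 3: 1000101
Mask low 4 bits: 0101 = 5

5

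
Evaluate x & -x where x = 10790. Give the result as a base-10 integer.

2

x = 10101000100110 = 10790
-x (two's complement) = …01010111011010
AND   = 00000000000010 = 2
(x & -x isolates the lowest set bit of x.)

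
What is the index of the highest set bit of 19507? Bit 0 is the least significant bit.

14

19507 = 100110000110011
The topmost 1 is at position 14 (since 2^14 = 16384 ≤ 19507 < 32768).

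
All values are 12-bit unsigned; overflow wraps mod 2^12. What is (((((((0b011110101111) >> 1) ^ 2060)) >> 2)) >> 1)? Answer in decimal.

0b011110101111 = 011110101111
→ >> 1 → 001111010111 = 983
2060 = 100000001100
→ ^ → 101111011011 = 3035
→ >> 2 → 001011110110 = 758
→ >> 1 → 000101111011 = 379

379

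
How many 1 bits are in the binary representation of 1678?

1678 = 11010001110
Count the 1s: 1 + 1 + 1 + 1 + 1 + 1 = 6

6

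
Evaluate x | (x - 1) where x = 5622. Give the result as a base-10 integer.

5623

x = 1010111110110 = 5622
x - 1 = 1010111110101
OR    = 1010111110111 = 5623
(x | (x - 1) sets all bits below the lowest set bit.)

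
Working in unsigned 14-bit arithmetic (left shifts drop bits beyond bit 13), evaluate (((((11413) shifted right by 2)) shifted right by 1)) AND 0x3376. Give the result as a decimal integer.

274

11413 = 10110010010101
→ shifted right by 2 → 00101100100101 = 2853
→ shifted right by 1 → 00010110010010 = 1426
0x3376 = 11001101110110
→ AND → 00000100010010 = 274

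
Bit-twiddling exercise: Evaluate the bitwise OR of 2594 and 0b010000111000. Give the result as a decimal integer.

2594 = 101000100010
b = 010000111000
 OR → 111000111010 = 3642

3642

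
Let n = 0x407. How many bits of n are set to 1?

0x407 = 10000000111
Count the 1s: 1 + 1 + 1 + 1 = 4

4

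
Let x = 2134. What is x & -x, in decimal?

x = 100001010110 = 2134
-x (two's complement) = …011110101010
AND   = 000000000010 = 2
(x & -x isolates the lowest set bit of x.)

2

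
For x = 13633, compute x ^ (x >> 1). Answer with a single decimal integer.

x = 11010101000001 = 13633
x>>1 = 01101010100000
XOR  = 10111111100001 = 12257
(x ^ (x >> 1) gives the standard binary-reflected Gray code of x.)

12257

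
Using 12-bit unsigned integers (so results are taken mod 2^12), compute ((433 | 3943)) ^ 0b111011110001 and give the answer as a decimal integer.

262

433 = 000110110001
3943 = 111101100111
→ | → 111111110111 = 4087
0b111011110001 = 111011110001
→ ^ → 000100000110 = 262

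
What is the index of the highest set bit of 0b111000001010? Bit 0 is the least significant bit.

11

0b111000001010 = 111000001010
The topmost 1 is at position 11 (since 2^11 = 2048 ≤ 3594 < 4096).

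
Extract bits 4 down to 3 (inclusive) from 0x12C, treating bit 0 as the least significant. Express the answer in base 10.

1

v = 0100101100
Shift right by 3: 0100101
Mask low 2 bits: 01 = 1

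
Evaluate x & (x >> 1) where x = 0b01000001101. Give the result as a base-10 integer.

x = 1000001101 = 525
x>>1 = 0100000110
AND  = 0000000100 = 4
(x & (x >> 1) has a 1 wherever x has two consecutive 1 bits.)

4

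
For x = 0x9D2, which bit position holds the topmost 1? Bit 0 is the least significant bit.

11

0x9D2 = 100111010010
The topmost 1 is at position 11 (since 2^11 = 2048 ≤ 2514 < 4096).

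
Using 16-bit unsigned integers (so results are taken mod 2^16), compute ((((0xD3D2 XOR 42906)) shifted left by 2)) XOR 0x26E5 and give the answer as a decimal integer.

63429

0xD3D2 = 1101001111010010
42906 = 1010011110011010
→ XOR → 0111010001001000 = 29768
→ shifted left by 2 (mod 2^16) → 1101000100100000 = 53536
0x26E5 = 0010011011100101
→ XOR → 1111011111000101 = 63429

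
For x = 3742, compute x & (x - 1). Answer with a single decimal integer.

x = 111010011110 = 3742
x - 1 = 111010011101
AND   = 111010011100 = 3740
(x & (x - 1) clears the lowest set bit of x.)

3740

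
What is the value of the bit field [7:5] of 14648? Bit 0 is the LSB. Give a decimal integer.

1

v = 11100100111000
Shift right by 5: 111001001
Mask low 3 bits: 001 = 1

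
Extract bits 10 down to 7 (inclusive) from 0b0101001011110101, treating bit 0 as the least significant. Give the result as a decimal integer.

5

v = 0101001011110101
Shift right by 7: 010100101
Mask low 4 bits: 0101 = 5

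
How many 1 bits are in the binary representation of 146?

3

146 = 10010010
Count the 1s: 1 + 1 + 1 = 3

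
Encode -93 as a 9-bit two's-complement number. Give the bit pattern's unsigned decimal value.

93 in 9 bits: 001011101
Invert: 110100010
Add 1:  110100011 = 419
(Check: 2^9 - 93 = 512 - 93 = 419.)

419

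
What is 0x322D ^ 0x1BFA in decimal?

10711

0x322D = 11001000101101
0x1BFA = 01101111111010
XOR → 10100111010111 = 10711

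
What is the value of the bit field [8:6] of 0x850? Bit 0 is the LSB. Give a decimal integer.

1

v = 0100001010000
Shift right by 6: 0100001
Mask low 3 bits: 001 = 1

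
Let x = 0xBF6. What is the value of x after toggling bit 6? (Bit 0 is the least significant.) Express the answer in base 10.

2998

x = 101111110110
bit 6 is currently 1; toggle it via x ^ (1 << 6) = x ^ 64
→ 101110110110 = 2998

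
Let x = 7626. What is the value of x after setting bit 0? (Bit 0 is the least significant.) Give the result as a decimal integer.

x = 1110111001010
bit 0 is currently 0; set it via x | (1 << 0) = x | 1
→ 1110111001011 = 7627

7627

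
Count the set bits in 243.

6

243 = 11110011
Count the 1s: 1 + 1 + 1 + 1 + 1 + 1 = 6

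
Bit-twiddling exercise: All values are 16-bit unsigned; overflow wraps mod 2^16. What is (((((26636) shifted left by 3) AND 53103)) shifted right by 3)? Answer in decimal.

2060

26636 = 0110100000001100
→ shifted left by 3 (mod 2^16) → 0100000001100000 = 16480
53103 = 1100111101101111
→ AND → 0100000001100000 = 16480
→ shifted right by 3 → 0000100000001100 = 2060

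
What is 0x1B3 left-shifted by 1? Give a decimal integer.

870

0x1B3 = 0110110011
shift left by 1 → 1101100110 = 870
(equivalently, 435 × 2^1 = 435 × 2)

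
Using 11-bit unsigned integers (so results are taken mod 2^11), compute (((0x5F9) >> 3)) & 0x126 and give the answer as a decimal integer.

0x5F9 = 10111111001
→ >> 3 → 00010111111 = 191
0x126 = 00100100110
→ & → 00000100110 = 38

38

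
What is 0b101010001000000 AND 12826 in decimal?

4096

a = 101010001000000
12826 = 011001000011010
AND → 001000000000000 = 4096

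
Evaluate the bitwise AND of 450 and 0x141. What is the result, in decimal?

450 = 111000010
0x141 = 101000001
AND → 101000000 = 320

320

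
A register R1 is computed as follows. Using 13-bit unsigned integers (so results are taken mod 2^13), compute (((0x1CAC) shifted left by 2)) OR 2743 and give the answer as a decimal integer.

6839

0x1CAC = 1110010101100
→ shifted left by 2 (mod 2^13) → 1001010110000 = 4784
2743 = 0101010110111
→ OR → 1101010110111 = 6839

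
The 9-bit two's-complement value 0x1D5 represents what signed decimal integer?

pattern = 111010101 (MSB is 1 ⇒ negative)
Invert: 000101010, add 1 → 000101011 = 43, so the value is -43.
(Equivalently: 469 - 2^9 = 469 - 512 = -43.)

-43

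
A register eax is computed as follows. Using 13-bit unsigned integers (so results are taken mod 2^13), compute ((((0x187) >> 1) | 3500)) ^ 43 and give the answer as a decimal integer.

3524

0x187 = 0000110000111
→ >> 1 → 0000011000011 = 195
3500 = 0110110101100
→ | → 0110111101111 = 3567
43 = 0000000101011
→ ^ → 0110111000100 = 3524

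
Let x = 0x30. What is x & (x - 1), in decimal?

x = 110000 = 48
x - 1 = 101111
AND   = 100000 = 32
(x & (x - 1) clears the lowest set bit of x.)

32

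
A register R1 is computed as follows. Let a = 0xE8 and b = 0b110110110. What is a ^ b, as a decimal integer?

350

0xE8 = 011101000
b = 110110110
XOR → 101011110 = 350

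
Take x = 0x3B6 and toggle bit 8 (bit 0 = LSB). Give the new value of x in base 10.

x = 1110110110
bit 8 is currently 1; toggle it via x ^ (1 << 8) = x ^ 256
→ 1010110110 = 694

694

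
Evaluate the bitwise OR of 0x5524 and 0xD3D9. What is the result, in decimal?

0x5524 = 0101010100100100
0xD3D9 = 1101001111011001
 OR → 1101011111111101 = 55293

55293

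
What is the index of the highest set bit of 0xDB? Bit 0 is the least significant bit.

0xDB = 11011011
The topmost 1 is at position 7 (since 2^7 = 128 ≤ 219 < 256).

7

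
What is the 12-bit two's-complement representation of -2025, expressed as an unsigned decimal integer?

2071

2025 in 12 bits: 011111101001
Invert: 100000010110
Add 1:  100000010111 = 2071
(Check: 2^12 - 2025 = 4096 - 2025 = 2071.)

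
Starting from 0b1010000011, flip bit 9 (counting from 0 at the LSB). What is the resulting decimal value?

131

x = 1010000011
bit 9 is currently 1; toggle it via x ^ (1 << 9) = x ^ 512
→ 0010000011 = 131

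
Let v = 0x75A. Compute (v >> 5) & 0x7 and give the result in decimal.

v = 11101011010
Shift right by 5: 111010
Mask low 3 bits: 010 = 2

2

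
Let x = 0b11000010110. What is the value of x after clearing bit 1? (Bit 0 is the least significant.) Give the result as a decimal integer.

1556

x = 11000010110
bit 1 is currently 1; clear it via x & ~(1 << 1) = x & ~2
→ 11000010100 = 1556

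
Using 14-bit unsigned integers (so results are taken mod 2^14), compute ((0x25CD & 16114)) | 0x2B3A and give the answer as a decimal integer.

12282

0x25CD = 10010111001101
16114 = 11111011110010
→ & → 10010011000000 = 9408
0x2B3A = 10101100111010
→ | → 10111111111010 = 12282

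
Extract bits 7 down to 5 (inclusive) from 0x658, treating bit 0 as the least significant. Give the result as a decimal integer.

v = 0011001011000
Shift right by 5: 00110010
Mask low 3 bits: 010 = 2

2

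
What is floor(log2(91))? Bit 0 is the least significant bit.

91 = 1011011
The topmost 1 is at position 6 (since 2^6 = 64 ≤ 91 < 128).

6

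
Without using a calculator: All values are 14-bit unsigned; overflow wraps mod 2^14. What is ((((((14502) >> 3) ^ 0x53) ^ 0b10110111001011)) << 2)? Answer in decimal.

10800

14502 = 11100010100110
→ >> 3 → 00011100010100 = 1812
0x53 = 00000001010011
→ ^ → 00011101000111 = 1863
0b10110111001011 = 10110111001011
→ ^ → 10101010001100 = 10892
→ << 2 (mod 2^14) → 10101000110000 = 10800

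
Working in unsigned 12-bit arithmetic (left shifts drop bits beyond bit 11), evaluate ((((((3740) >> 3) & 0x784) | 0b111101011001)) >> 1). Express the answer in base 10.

2028

3740 = 111010011100
→ >> 3 → 000111010011 = 467
0x784 = 011110000100
→ & → 000110000000 = 384
0b111101011001 = 111101011001
→ | → 111111011001 = 4057
→ >> 1 → 011111101100 = 2028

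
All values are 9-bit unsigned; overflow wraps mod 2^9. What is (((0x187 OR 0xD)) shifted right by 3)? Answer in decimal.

49

0x187 = 110000111
0xD = 000001101
→ OR → 110001111 = 399
→ shifted right by 3 → 000110001 = 49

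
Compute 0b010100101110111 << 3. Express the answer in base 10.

84920

x = 00010100101110111
shift left by 3 → 10100101110111000 = 84920
(equivalently, 10615 × 2^3 = 10615 × 8)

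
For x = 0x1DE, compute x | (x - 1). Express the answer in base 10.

479

x = 111011110 = 478
x - 1 = 111011101
OR    = 111011111 = 479
(x | (x - 1) sets all bits below the lowest set bit.)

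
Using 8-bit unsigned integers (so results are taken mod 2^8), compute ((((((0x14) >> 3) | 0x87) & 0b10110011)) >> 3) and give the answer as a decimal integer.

16

0x14 = 00010100
→ >> 3 → 00000010 = 2
0x87 = 10000111
→ | → 10000111 = 135
0b10110011 = 10110011
→ & → 10000011 = 131
→ >> 3 → 00010000 = 16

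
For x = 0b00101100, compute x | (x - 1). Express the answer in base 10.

x = 101100 = 44
x - 1 = 101011
OR    = 101111 = 47
(x | (x - 1) sets all bits below the lowest set bit.)

47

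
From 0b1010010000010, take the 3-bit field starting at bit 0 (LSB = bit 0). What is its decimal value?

2

v = 1010010000010
Shift right by 0: 1010010000010
Mask low 3 bits: 010 = 2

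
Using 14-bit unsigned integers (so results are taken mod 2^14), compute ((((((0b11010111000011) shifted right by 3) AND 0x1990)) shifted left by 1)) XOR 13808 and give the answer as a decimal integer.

0b11010111000011 = 11010111000011
→ shifted right by 3 → 00011010111000 = 1720
0x1990 = 01100110010000
→ AND → 00000010010000 = 144
→ shifted left by 1 (mod 2^14) → 00000100100000 = 288
13808 = 11010111110000
→ XOR → 11010011010000 = 13520

13520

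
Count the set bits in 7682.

5

7682 = 1111000000010
Count the 1s: 1 + 1 + 1 + 1 + 1 = 5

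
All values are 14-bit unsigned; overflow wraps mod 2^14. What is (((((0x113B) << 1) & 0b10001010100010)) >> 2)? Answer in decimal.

0x113B = 01000100111011
→ << 1 (mod 2^14) → 10001001110110 = 8822
0b10001010100010 = 10001010100010
→ & → 10001000100010 = 8738
→ >> 2 → 00100010001000 = 2184

2184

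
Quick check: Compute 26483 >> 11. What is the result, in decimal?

26483 = 110011101110011
shift right by 11 → 000000000001100 = 12
(equivalently, floor(26483 / 2048))

12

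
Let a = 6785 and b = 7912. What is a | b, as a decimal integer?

7913

6785 = 1101010000001
7912 = 1111011101000
 OR → 1111011101001 = 7913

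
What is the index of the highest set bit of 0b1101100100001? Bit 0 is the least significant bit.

0b1101100100001 = 1101100100001
The topmost 1 is at position 12 (since 2^12 = 4096 ≤ 6945 < 8192).

12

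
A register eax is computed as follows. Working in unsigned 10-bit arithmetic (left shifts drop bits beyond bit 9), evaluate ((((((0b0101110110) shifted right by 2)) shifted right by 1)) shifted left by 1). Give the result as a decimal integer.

92

0b0101110110 = 0101110110
→ shifted right by 2 → 0001011101 = 93
→ shifted right by 1 → 0000101110 = 46
→ shifted left by 1 (mod 2^10) → 0001011100 = 92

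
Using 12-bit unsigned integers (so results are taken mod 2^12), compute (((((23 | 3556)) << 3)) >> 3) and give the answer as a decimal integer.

503

23 = 000000010111
3556 = 110111100100
→ | → 110111110111 = 3575
→ << 3 (mod 2^12) → 111110111000 = 4024
→ >> 3 → 000111110111 = 503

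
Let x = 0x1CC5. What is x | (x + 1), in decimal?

x = 1110011000101 = 7365
x + 1 = 1110011000110
OR    = 1110011000111 = 7367
(x | (x + 1) sets the lowest cleared bit.)

7367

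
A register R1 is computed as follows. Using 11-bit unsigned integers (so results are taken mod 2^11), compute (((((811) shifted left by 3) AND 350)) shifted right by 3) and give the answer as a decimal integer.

43

811 = 01100101011
→ shifted left by 3 (mod 2^11) → 00101011000 = 344
350 = 00101011110
→ AND → 00101011000 = 344
→ shifted right by 3 → 00000101011 = 43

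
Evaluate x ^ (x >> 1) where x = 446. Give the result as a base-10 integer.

x = 110111110 = 446
x>>1 = 011011111
XOR  = 101100001 = 353
(x ^ (x >> 1) gives the standard binary-reflected Gray code of x.)

353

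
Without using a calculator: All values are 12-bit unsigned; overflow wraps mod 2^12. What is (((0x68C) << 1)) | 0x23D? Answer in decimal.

3901

0x68C = 011010001100
→ << 1 (mod 2^12) → 110100011000 = 3352
0x23D = 001000111101
→ | → 111100111101 = 3901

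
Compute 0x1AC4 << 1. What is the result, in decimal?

0x1AC4 = 01101011000100
shift left by 1 → 11010110001000 = 13704
(equivalently, 6852 × 2^1 = 6852 × 2)

13704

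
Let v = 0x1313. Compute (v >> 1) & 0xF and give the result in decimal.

v = 1001100010011
Shift right by 1: 100110001001
Mask low 4 bits: 1001 = 9

9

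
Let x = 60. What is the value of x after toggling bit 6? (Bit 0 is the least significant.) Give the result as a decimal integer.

124

x = 000111100
bit 6 is currently 0; toggle it via x ^ (1 << 6) = x ^ 64
→ 001111100 = 124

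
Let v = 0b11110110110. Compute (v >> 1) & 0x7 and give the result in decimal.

v = 11110110110
Shift right by 1: 1111011011
Mask low 3 bits: 011 = 3

3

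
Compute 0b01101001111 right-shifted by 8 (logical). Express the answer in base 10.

3

x = 1101001111
shift right by 8 → 0000000011 = 3
(equivalently, floor(847 / 256))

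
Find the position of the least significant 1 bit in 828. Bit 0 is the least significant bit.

2

828 = 1100111100
Trailing zeros: 2, so the lowest set bit is bit 2 (value 4).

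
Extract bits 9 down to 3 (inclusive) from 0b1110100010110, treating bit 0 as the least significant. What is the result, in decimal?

34

v = 1110100010110
Shift right by 3: 1110100010
Mask low 7 bits: 0100010 = 34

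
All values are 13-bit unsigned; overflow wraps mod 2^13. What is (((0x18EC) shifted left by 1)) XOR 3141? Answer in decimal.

0x18EC = 1100011101100
→ shifted left by 1 (mod 2^13) → 1000111011000 = 4568
3141 = 0110001000101
→ XOR → 1110110011101 = 7581

7581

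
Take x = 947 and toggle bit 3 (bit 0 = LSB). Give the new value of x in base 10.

955

x = 01110110011
bit 3 is currently 0; toggle it via x ^ (1 << 3) = x ^ 8
→ 01110111011 = 955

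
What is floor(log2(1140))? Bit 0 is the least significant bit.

1140 = 10001110100
The topmost 1 is at position 10 (since 2^10 = 1024 ≤ 1140 < 2048).

10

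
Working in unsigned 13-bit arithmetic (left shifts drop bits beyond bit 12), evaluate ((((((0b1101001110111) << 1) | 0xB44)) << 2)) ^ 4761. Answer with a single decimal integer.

0b1101001110111 = 1101001110111
→ << 1 (mod 2^13) → 1010011101110 = 5358
0xB44 = 0101101000100
→ | → 1111111101110 = 8174
→ << 2 (mod 2^13) → 1111110111000 = 8120
4761 = 1001010011001
→ ^ → 0110100100001 = 3361

3361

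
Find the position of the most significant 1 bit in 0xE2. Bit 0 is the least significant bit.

7

0xE2 = 11100010
The topmost 1 is at position 7 (since 2^7 = 128 ≤ 226 < 256).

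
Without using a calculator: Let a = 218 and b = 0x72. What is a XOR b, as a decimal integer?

218 = 11011010
0x72 = 01110010
XOR → 10101000 = 168

168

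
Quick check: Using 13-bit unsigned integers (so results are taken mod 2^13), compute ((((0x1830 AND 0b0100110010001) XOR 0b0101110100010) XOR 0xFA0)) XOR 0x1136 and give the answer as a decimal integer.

0x1830 = 1100000110000
0b0100110010001 = 0100110010001
→ AND → 0100000010000 = 2064
0b0101110100010 = 0101110100010
→ XOR → 0001110110010 = 946
0xFA0 = 0111110100000
→ XOR → 0110000010010 = 3090
0x1136 = 1000100110110
→ XOR → 1110100100100 = 7460

7460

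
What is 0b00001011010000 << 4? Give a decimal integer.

x = 00001011010000
shift left by 4 → 10110100000000 = 11520
(equivalently, 720 × 2^4 = 720 × 16)

11520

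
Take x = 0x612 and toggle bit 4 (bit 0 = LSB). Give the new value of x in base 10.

x = 011000010010
bit 4 is currently 1; toggle it via x ^ (1 << 4) = x ^ 16
→ 011000000010 = 1538

1538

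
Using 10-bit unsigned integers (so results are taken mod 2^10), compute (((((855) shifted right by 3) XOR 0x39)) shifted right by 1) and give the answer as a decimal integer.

41

855 = 1101010111
→ shifted right by 3 → 0001101010 = 106
0x39 = 0000111001
→ XOR → 0001010011 = 83
→ shifted right by 1 → 0000101001 = 41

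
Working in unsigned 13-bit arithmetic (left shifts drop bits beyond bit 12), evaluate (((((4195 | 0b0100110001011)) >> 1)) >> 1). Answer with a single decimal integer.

1658

4195 = 1000001100011
0b0100110001011 = 0100110001011
→ | → 1100111101011 = 6635
→ >> 1 → 0110011110101 = 3317
→ >> 1 → 0011001111010 = 1658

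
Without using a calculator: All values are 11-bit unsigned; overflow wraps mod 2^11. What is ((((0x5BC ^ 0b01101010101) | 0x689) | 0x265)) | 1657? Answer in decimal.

0x5BC = 10110111100
0b01101010101 = 01101010101
→ ^ → 11011101001 = 1769
0x689 = 11010001001
→ | → 11011101001 = 1769
0x265 = 01001100101
→ | → 11011101101 = 1773
1657 = 11001111001
→ | → 11011111101 = 1789

1789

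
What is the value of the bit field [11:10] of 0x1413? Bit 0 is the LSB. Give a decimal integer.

v = 1010000010011
Shift right by 10: 101
Mask low 2 bits: 01 = 1

1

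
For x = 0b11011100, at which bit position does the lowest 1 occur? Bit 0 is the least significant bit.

0b11011100 = 11011100
Trailing zeros: 2, so the lowest set bit is bit 2 (value 4).

2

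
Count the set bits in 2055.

2055 = 100000000111
Count the 1s: 1 + 1 + 1 + 1 = 4

4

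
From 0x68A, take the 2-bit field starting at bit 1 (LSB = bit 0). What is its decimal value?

v = 11010001010
Shift right by 1: 1101000101
Mask low 2 bits: 01 = 1

1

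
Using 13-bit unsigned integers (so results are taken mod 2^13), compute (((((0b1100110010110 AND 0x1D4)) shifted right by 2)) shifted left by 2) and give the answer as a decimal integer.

404

0b1100110010110 = 1100110010110
0x1D4 = 0000111010100
→ AND → 0000110010100 = 404
→ shifted right by 2 → 0000001100101 = 101
→ shifted left by 2 (mod 2^13) → 0000110010100 = 404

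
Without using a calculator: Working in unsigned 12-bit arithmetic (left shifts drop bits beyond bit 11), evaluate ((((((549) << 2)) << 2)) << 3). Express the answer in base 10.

549 = 001000100101
→ << 2 (mod 2^12) → 100010010100 = 2196
→ << 2 (mod 2^12) → 001001010000 = 592
→ << 3 (mod 2^12) → 001010000000 = 640

640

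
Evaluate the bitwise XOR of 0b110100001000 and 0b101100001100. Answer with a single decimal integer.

1540

a = 110100001000
b = 101100001100
XOR → 011000000100 = 1540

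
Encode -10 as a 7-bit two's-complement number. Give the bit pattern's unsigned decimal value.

118

10 in 7 bits: 0001010
Invert: 1110101
Add 1:  1110110 = 118
(Check: 2^7 - 10 = 128 - 10 = 118.)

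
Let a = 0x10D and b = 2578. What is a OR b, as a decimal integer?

2847

0x10D = 000100001101
2578 = 101000010010
 OR → 101100011111 = 2847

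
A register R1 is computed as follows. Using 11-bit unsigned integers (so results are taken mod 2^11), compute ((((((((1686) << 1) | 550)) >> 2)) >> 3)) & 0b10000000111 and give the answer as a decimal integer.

1

1686 = 11010010110
→ << 1 (mod 2^11) → 10100101100 = 1324
550 = 01000100110
→ | → 11100101110 = 1838
→ >> 2 → 00111001011 = 459
→ >> 3 → 00000111001 = 57
0b10000000111 = 10000000111
→ & → 00000000001 = 1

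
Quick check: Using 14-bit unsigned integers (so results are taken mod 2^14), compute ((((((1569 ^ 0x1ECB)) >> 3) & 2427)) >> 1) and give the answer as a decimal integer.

140

1569 = 00011000100001
0x1ECB = 01111011001011
→ ^ → 01100011101010 = 6378
→ >> 3 → 00001100011101 = 797
2427 = 00100101111011
→ & → 00000100011001 = 281
→ >> 1 → 00000010001100 = 140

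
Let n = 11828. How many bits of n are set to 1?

7

11828 = 10111000110100
Count the 1s: 1 + 1 + 1 + 1 + 1 + 1 + 1 = 7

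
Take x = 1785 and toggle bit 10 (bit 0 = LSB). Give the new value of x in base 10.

761

x = 0011011111001
bit 10 is currently 1; toggle it via x ^ (1 << 10) = x ^ 1024
→ 0001011111001 = 761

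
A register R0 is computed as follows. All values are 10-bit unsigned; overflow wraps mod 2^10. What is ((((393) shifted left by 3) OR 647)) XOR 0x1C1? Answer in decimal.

782

393 = 0110001001
→ shifted left by 3 (mod 2^10) → 0001001000 = 72
647 = 1010000111
→ OR → 1011001111 = 719
0x1C1 = 0111000001
→ XOR → 1100001110 = 782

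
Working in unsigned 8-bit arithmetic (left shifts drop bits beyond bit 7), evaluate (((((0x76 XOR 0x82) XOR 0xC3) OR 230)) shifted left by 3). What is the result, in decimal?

184

0x76 = 01110110
0x82 = 10000010
→ XOR → 11110100 = 244
0xC3 = 11000011
→ XOR → 00110111 = 55
230 = 11100110
→ OR → 11110111 = 247
→ shifted left by 3 (mod 2^8) → 10111000 = 184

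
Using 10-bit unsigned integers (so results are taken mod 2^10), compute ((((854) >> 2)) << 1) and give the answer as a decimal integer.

854 = 1101010110
→ >> 2 → 0011010101 = 213
→ << 1 (mod 2^10) → 0110101010 = 426

426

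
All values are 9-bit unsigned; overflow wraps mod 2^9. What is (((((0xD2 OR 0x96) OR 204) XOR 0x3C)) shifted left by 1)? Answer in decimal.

452

0xD2 = 011010010
0x96 = 010010110
→ OR → 011010110 = 214
204 = 011001100
→ OR → 011011110 = 222
0x3C = 000111100
→ XOR → 011100010 = 226
→ shifted left by 1 (mod 2^9) → 111000100 = 452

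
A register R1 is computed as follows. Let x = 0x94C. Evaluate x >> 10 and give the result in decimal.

0x94C = 100101001100
shift right by 10 → 000000000010 = 2
(equivalently, floor(2380 / 1024))

2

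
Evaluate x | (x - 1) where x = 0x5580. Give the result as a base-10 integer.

x = 101010110000000 = 21888
x - 1 = 101010101111111
OR    = 101010111111111 = 22015
(x | (x - 1) sets all bits below the lowest set bit.)

22015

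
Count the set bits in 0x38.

3

0x38 = 111000
Count the 1s: 1 + 1 + 1 = 3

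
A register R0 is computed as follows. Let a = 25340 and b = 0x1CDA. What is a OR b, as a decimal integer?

32510

25340 = 110001011111100
0x1CDA = 001110011011010
 OR → 111111011111110 = 32510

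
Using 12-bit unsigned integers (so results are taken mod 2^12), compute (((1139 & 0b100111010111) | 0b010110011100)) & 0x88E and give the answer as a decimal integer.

1139 = 010001110011
0b100111010111 = 100111010111
→ & → 000001010011 = 83
0b010110011100 = 010110011100
→ | → 010111011111 = 1503
0x88E = 100010001110
→ & → 000010001110 = 142

142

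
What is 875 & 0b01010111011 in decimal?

875 = 1101101011
b = 1010111011
AND → 1000101011 = 555

555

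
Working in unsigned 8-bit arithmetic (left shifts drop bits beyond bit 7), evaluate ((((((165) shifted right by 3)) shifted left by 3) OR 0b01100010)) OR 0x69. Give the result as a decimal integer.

235

165 = 10100101
→ shifted right by 3 → 00010100 = 20
→ shifted left by 3 (mod 2^8) → 10100000 = 160
0b01100010 = 01100010
→ OR → 11100010 = 226
0x69 = 01101001
→ OR → 11101011 = 235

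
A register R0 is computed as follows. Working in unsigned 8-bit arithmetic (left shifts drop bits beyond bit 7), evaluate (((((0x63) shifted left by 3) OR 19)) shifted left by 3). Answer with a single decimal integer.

216

0x63 = 01100011
→ shifted left by 3 (mod 2^8) → 00011000 = 24
19 = 00010011
→ OR → 00011011 = 27
→ shifted left by 3 (mod 2^8) → 11011000 = 216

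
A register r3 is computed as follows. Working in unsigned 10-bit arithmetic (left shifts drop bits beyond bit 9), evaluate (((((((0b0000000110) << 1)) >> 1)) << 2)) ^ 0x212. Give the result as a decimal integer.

522

0b0000000110 = 0000000110
→ << 1 (mod 2^10) → 0000001100 = 12
→ >> 1 → 0000000110 = 6
→ << 2 (mod 2^10) → 0000011000 = 24
0x212 = 1000010010
→ ^ → 1000001010 = 522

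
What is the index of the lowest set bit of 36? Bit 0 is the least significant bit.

2

36 = 100100
Trailing zeros: 2, so the lowest set bit is bit 2 (value 4).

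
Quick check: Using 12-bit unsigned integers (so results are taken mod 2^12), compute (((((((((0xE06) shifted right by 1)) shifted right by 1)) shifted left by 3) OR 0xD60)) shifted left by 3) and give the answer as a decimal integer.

0xE06 = 111000000110
→ shifted right by 1 → 011100000011 = 1795
→ shifted right by 1 → 001110000001 = 897
→ shifted left by 3 (mod 2^12) → 110000001000 = 3080
0xD60 = 110101100000
→ OR → 110101101000 = 3432
→ shifted left by 3 (mod 2^12) → 101101000000 = 2880

2880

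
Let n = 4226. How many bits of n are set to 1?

3

4226 = 1000010000010
Count the 1s: 1 + 1 + 1 = 3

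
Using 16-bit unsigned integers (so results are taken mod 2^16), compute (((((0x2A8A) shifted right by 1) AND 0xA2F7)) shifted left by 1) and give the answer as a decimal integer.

0x2A8A = 0010101010001010
→ shifted right by 1 → 0001010101000101 = 5445
0xA2F7 = 1010001011110111
→ AND → 0000000001000101 = 69
→ shifted left by 1 (mod 2^16) → 0000000010001010 = 138

138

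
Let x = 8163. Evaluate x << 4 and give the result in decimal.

130608

8163 = 00001111111100011
shift left by 4 → 11111111000110000 = 130608
(equivalently, 8163 × 2^4 = 8163 × 16)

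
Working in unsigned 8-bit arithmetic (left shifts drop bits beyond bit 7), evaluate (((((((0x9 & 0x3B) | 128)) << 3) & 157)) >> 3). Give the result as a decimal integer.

1

0x9 = 00001001
0x3B = 00111011
→ & → 00001001 = 9
128 = 10000000
→ | → 10001001 = 137
→ << 3 (mod 2^8) → 01001000 = 72
157 = 10011101
→ & → 00001000 = 8
→ >> 3 → 00000001 = 1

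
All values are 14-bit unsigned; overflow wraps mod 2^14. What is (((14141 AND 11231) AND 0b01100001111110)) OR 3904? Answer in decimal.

14141 = 11011100111101
11231 = 10101111011111
→ AND → 10001100011101 = 8989
0b01100001111110 = 01100001111110
→ AND → 00000000011100 = 28
3904 = 00111101000000
→ OR → 00111101011100 = 3932

3932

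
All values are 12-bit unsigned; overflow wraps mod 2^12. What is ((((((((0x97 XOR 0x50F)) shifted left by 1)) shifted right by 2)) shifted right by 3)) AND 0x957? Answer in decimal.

81

0x97 = 000010010111
0x50F = 010100001111
→ XOR → 010110011000 = 1432
→ shifted left by 1 (mod 2^12) → 101100110000 = 2864
→ shifted right by 2 → 001011001100 = 716
→ shifted right by 3 → 000001011001 = 89
0x957 = 100101010111
→ AND → 000001010001 = 81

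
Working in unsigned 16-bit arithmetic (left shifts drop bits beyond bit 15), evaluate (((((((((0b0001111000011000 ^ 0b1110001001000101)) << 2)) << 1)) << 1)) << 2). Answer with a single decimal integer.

0b0001111000011000 = 0001111000011000
0b1110001001000101 = 1110001001000101
→ ^ → 1111110001011101 = 64605
→ << 2 (mod 2^16) → 1111000101110100 = 61812
→ << 1 (mod 2^16) → 1110001011101000 = 58088
→ << 1 (mod 2^16) → 1100010111010000 = 50640
→ << 2 (mod 2^16) → 0001011101000000 = 5952

5952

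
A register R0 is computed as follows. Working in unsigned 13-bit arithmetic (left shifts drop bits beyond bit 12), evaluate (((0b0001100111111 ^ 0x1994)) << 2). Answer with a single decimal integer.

2732

0b0001100111111 = 0001100111111
0x1994 = 1100110010100
→ ^ → 1101010101011 = 6827
→ << 2 (mod 2^13) → 0101010101100 = 2732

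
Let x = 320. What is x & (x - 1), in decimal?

x = 101000000 = 320
x - 1 = 100111111
AND   = 100000000 = 256
(x & (x - 1) clears the lowest set bit of x.)

256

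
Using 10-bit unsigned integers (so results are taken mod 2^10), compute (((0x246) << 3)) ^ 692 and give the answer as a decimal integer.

0x246 = 1001000110
→ << 3 (mod 2^10) → 1000110000 = 560
692 = 1010110100
→ ^ → 0010000100 = 132

132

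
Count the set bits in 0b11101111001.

8

n = 11101111001
Count the 1s: 1 + 1 + 1 + 1 + 1 + 1 + 1 + 1 = 8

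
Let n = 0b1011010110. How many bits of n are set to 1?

6

n = 1011010110
Count the 1s: 1 + 1 + 1 + 1 + 1 + 1 = 6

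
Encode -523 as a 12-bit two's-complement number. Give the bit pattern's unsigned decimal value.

523 in 12 bits: 001000001011
Invert: 110111110100
Add 1:  110111110101 = 3573
(Check: 2^12 - 523 = 4096 - 523 = 3573.)

3573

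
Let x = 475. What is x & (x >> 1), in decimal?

x = 111011011 = 475
x>>1 = 011101101
AND  = 011001001 = 201
(x & (x >> 1) has a 1 wherever x has two consecutive 1 bits.)

201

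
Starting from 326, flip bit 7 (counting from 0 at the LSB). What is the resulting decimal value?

454

x = 00000101000110
bit 7 is currently 0; toggle it via x ^ (1 << 7) = x ^ 128
→ 00000111000110 = 454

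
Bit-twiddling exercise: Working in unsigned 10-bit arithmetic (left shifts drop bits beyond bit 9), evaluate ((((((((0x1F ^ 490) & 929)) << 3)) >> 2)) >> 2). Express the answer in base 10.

0x1F = 0000011111
490 = 0111101010
→ ^ → 0111110101 = 501
929 = 1110100001
→ & → 0110100001 = 417
→ << 3 (mod 2^10) → 0100001000 = 264
→ >> 2 → 0001000010 = 66
→ >> 2 → 0000010000 = 16

16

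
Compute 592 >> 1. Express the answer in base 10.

296

592 = 1001010000
shift right by 1 → 0100101000 = 296
(equivalently, floor(592 / 2))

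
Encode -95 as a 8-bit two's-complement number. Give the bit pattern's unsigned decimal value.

161

95 in 8 bits: 01011111
Invert: 10100000
Add 1:  10100001 = 161
(Check: 2^8 - 95 = 256 - 95 = 161.)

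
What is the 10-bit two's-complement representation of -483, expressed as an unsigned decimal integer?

541

483 in 10 bits: 0111100011
Invert: 1000011100
Add 1:  1000011101 = 541
(Check: 2^10 - 483 = 1024 - 483 = 541.)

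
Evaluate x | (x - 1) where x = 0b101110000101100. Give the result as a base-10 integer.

x = 101110000101100 = 23596
x - 1 = 101110000101011
OR    = 101110000101111 = 23599
(x | (x - 1) sets all bits below the lowest set bit.)

23599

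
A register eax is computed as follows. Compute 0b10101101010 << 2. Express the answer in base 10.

5544

x = 0010101101010
shift left by 2 → 1010110101000 = 5544
(equivalently, 1386 × 2^2 = 1386 × 4)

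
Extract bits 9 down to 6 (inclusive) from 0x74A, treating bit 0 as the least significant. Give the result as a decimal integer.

v = 011101001010
Shift right by 6: 011101
Mask low 4 bits: 1101 = 13

13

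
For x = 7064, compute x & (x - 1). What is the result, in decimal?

x = 1101110011000 = 7064
x - 1 = 1101110010111
AND   = 1101110010000 = 7056
(x & (x - 1) clears the lowest set bit of x.)

7056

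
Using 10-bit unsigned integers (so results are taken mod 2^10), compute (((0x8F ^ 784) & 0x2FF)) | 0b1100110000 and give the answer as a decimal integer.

0x8F = 0010001111
784 = 1100010000
→ ^ → 1110011111 = 927
0x2FF = 1011111111
→ & → 1010011111 = 671
0b1100110000 = 1100110000
→ | → 1110111111 = 959

959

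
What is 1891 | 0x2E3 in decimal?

2019

1891 = 11101100011
0x2E3 = 01011100011
 OR → 11111100011 = 2019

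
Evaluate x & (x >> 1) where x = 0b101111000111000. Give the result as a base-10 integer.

3608

x = 101111000111000 = 24120
x>>1 = 010111100011100
AND  = 000111000011000 = 3608
(x & (x >> 1) has a 1 wherever x has two consecutive 1 bits.)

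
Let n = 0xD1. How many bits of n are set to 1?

4

0xD1 = 11010001
Count the 1s: 1 + 1 + 1 + 1 = 4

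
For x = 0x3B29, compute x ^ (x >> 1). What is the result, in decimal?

x = 11101100101001 = 15145
x>>1 = 01110110010100
XOR  = 10011010111101 = 9917
(x ^ (x >> 1) gives the standard binary-reflected Gray code of x.)

9917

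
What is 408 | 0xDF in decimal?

479

408 = 110011000
0xDF = 011011111
 OR → 111011111 = 479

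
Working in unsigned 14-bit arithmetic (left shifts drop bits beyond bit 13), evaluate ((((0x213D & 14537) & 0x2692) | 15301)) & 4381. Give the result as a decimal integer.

0x213D = 10000100111101
14537 = 11100011001001
→ & → 10000000001001 = 8201
0x2692 = 10011010010010
→ & → 10000000000000 = 8192
15301 = 11101111000101
→ | → 11101111000101 = 15301
4381 = 01000100011101
→ & → 01000100000101 = 4357

4357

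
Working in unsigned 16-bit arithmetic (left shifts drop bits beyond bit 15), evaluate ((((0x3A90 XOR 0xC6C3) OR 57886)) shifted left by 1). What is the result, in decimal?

0x3A90 = 0011101010010000
0xC6C3 = 1100011011000011
→ XOR → 1111110001010011 = 64595
57886 = 1110001000011110
→ OR → 1111111001011111 = 65119
→ shifted left by 1 (mod 2^16) → 1111110010111110 = 64702

64702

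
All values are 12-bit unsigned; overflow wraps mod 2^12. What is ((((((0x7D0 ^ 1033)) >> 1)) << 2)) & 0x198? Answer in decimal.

400

0x7D0 = 011111010000
1033 = 010000001001
→ ^ → 001111011001 = 985
→ >> 1 → 000111101100 = 492
→ << 2 (mod 2^12) → 011110110000 = 1968
0x198 = 000110011000
→ & → 000110010000 = 400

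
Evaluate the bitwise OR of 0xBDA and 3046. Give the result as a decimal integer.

3070

0xBDA = 101111011010
3046 = 101111100110
 OR → 101111111110 = 3070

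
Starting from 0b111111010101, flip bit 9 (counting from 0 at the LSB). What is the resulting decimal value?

3541

x = 111111010101
bit 9 is currently 1; toggle it via x ^ (1 << 9) = x ^ 512
→ 110111010101 = 3541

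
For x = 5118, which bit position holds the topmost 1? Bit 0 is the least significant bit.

12

5118 = 1001111111110
The topmost 1 is at position 12 (since 2^12 = 4096 ≤ 5118 < 8192).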